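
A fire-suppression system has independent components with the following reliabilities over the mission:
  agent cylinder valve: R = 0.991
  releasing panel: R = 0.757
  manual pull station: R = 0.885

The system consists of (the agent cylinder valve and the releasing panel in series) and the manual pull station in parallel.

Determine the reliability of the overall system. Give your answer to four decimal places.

Series (agent cylinder valve and releasing panel): 0.991000 × 0.757000 = 0.750187
Parallel ([0.750187] and manual pull station): 1 − (1 − 0.750187)(1 − 0.885000) = 0.9713

0.9713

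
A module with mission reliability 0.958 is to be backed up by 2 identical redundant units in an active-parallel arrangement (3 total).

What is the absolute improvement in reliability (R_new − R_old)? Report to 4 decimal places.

0.0419

R_before = 0.958
R_after = 1 − (1 − 0.958)^3 = 0.9999
ΔR = 0.9999 − 0.958 = 0.0419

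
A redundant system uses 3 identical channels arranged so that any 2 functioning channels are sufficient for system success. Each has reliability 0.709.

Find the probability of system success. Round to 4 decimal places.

0.7952

R = Σ_{i=2}^{3} C(3,i) p^i (1−p)^{3−i} with p = 0.709
C(3,2)·0.709^2·0.291^1 = 0.438841
C(3,3)·0.709^3·0.291^0 = 0.356401
Sum = 0.7952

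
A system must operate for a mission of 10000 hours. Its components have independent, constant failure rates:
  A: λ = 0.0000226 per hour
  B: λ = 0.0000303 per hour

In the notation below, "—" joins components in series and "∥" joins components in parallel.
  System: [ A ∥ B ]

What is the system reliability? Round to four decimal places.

0.9471

R(A) = exp(−0.0000226 × 10000) = 0.797718
R(B) = exp(−0.0000303 × 10000) = 0.738599
Parallel (A and B): 1 − (1 − 0.797718)(1 − 0.738599) = 0.9471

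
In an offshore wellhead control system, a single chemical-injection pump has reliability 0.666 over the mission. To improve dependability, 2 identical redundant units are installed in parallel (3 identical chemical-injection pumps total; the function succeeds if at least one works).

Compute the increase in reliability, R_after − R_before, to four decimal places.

R_before = 0.666
R_after = 1 − (1 − 0.666)^3 = 0.9627
ΔR = 0.9627 − 0.666 = 0.2967

0.2967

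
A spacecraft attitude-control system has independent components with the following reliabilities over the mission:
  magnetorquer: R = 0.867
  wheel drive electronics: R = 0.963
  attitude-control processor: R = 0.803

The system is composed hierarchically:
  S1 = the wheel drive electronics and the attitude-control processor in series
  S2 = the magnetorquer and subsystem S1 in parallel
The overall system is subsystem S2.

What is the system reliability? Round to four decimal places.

0.9698

Series (wheel drive electronics and attitude-control processor): 0.963000 × 0.803000 = 0.773289
Parallel (magnetorquer and [0.773289]): 1 − (1 − 0.867000)(1 − 0.773289) = 0.9698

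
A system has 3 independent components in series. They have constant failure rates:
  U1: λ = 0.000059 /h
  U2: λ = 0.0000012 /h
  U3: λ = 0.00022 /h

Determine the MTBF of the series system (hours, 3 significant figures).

3570

Series of exponential components: λ_sys = Σ λ_i
λ_sys = 0.000059 + 0.0000012 + 0.00022 = 2.8020e-04 /h
MTBF = 1 / λ_sys = 3570 h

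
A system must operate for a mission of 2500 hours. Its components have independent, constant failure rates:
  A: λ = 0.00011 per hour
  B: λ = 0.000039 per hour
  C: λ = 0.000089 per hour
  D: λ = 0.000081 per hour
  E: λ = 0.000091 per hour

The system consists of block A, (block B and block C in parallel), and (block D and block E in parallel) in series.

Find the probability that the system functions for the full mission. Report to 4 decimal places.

R(A) = exp(−0.00011 × 2500) = 0.759572
R(B) = exp(−0.000039 × 2500) = 0.907102
R(C) = exp(−0.000089 × 2500) = 0.800515
R(D) = exp(−0.000081 × 2500) = 0.816686
R(E) = exp(−0.000091 × 2500) = 0.796522
Parallel (B and C): 1 − (1 − 0.907102)(1 − 0.800515) = 0.981468
Parallel (D and E): 1 − (1 − 0.816686)(1 − 0.796522) = 0.962700
Series (A, [0.981468], and [0.962700]): 0.759572 × 0.981468 × 0.962700 = 0.7177

0.7177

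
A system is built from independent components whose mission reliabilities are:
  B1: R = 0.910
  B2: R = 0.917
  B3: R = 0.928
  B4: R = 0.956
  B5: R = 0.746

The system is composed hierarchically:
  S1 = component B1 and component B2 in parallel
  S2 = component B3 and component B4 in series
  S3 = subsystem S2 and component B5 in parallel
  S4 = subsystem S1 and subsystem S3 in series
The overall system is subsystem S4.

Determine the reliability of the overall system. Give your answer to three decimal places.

Parallel (B1 and B2): 1 − (1 − 0.91000)(1 − 0.91700) = 0.99253
Series (B3 and B4): 0.92800 × 0.95600 = 0.88717
Parallel ([0.88717] and B5): 1 − (1 − 0.88717)(1 − 0.74600) = 0.97134
Series ([0.99253] and [0.97134]): 0.99253 × 0.97134 = 0.964

0.964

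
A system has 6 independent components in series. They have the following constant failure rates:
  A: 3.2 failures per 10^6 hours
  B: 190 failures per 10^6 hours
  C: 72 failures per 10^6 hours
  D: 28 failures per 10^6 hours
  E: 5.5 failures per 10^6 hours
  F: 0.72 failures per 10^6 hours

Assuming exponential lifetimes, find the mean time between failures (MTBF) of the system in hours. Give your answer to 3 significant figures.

3340

Series of exponential components: λ_sys = Σ λ_i
λ_sys = 0.0000032 + 0.00019 + 0.000072 + 0.000028 + 0.0000055 + 0.00000072 = 2.9942e-04 /h
MTBF = 1 / λ_sys = 3340 h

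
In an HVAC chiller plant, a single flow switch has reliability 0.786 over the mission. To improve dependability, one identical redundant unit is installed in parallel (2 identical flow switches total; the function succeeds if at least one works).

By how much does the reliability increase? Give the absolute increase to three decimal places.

R_before = 0.786
R_after = 1 − (1 − 0.786)^2 = 0.954
ΔR = 0.954 − 0.786 = 0.168

0.168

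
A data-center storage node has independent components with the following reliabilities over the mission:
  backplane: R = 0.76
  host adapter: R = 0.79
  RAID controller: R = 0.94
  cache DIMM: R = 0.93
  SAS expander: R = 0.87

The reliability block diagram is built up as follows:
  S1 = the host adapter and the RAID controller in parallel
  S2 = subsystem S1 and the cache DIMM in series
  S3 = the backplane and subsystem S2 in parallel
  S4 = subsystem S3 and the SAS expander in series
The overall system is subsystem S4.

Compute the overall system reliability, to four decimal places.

Parallel (host adapter and RAID controller): 1 − (1 − 0.790000)(1 − 0.940000) = 0.987400
Series ([0.987400] and cache DIMM): 0.987400 × 0.930000 = 0.918282
Parallel (backplane and [0.918282]): 1 − (1 − 0.760000)(1 − 0.918282) = 0.980388
Series ([0.980388] and SAS expander): 0.980388 × 0.870000 = 0.8529

0.8529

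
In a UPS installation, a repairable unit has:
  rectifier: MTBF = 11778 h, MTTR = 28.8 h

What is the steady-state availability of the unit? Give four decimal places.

A(rectifier) = MTBF/(MTBF+MTTR) = 11778/(11778+28.8) = 0.9976

0.9976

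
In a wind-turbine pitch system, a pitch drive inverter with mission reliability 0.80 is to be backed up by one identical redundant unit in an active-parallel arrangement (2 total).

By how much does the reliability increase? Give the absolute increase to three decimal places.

0.160

R_before = 0.80
R_after = 1 − (1 − 0.80)^2 = 0.960
ΔR = 0.960 − 0.80 = 0.160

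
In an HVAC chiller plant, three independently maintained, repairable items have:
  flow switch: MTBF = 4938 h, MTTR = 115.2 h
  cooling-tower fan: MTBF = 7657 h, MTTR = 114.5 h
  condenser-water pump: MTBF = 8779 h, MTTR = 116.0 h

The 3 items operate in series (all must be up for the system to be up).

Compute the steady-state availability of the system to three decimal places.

A(flow switch) = MTBF/(MTBF+MTTR) = 4938/(4938+115.2) = 0.977203
A(cooling-tower fan) = MTBF/(MTBF+MTTR) = 7657/(7657+114.5) = 0.985267
A(condenser-water pump) = MTBF/(MTBF+MTTR) = 8779/(8779+116.0) = 0.986959
Series availability: 0.977203 × 0.985267 × 0.986959 = 0.950

0.950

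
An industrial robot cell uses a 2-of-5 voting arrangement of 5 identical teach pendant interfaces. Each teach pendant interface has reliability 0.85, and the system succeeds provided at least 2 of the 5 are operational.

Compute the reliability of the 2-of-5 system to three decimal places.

R = Σ_{i=2}^{5} C(5,i) p^i (1−p)^{5−i} with p = 0.85
C(5,2)·0.85^2·0.15^3 = 0.02438
C(5,3)·0.85^3·0.15^2 = 0.13818
C(5,4)·0.85^4·0.15^1 = 0.39150
C(5,5)·0.85^5·0.15^0 = 0.44371
Sum = 0.998

0.998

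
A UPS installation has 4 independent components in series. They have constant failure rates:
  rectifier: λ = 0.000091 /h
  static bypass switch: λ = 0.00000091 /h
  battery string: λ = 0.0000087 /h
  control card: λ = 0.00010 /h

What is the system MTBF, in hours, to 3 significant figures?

4980

Series of exponential components: λ_sys = Σ λ_i
λ_sys = 0.000091 + 0.00000091 + 0.0000087 + 0.00010 = 2.0061e-04 /h
MTBF = 1 / λ_sys = 4980 h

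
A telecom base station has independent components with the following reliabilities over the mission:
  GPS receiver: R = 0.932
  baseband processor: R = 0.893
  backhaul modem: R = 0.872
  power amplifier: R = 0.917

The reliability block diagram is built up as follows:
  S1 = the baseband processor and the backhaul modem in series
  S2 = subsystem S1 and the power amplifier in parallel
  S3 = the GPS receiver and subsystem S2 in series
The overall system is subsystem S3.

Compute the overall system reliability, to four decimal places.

0.9149

Series (baseband processor and backhaul modem): 0.893000 × 0.872000 = 0.778696
Parallel ([0.778696] and power amplifier): 1 − (1 − 0.778696)(1 − 0.917000) = 0.981632
Series (GPS receiver and [0.981632]): 0.932000 × 0.981632 = 0.9149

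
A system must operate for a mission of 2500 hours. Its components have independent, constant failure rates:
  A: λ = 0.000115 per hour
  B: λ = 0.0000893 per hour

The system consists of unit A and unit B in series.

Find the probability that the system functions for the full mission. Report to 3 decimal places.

R(A) = exp(−0.000115 × 2500) = 0.75014
R(B) = exp(−0.0000893 × 2500) = 0.79991
Series (A and B): 0.75014 × 0.79991 = 0.600

0.600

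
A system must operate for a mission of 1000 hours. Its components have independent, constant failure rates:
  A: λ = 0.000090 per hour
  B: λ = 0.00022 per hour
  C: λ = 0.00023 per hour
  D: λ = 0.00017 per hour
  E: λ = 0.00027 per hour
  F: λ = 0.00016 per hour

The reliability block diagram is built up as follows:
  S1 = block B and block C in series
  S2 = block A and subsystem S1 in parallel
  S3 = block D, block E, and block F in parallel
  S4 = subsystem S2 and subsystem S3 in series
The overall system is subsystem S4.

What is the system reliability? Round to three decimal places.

R(A) = exp(−0.000090 × 1000) = 0.91393
R(B) = exp(−0.00022 × 1000) = 0.80252
R(C) = exp(−0.00023 × 1000) = 0.79453
R(D) = exp(−0.00017 × 1000) = 0.84366
R(E) = exp(−0.00027 × 1000) = 0.76338
R(F) = exp(−0.00016 × 1000) = 0.85214
Series (B and C): 0.80252 × 0.79453 = 0.63763
Parallel (A and [0.63763]): 1 − (1 − 0.91393)(1 − 0.63763) = 0.96881
Parallel (D, E, and F): 1 − (1 − 0.84366)(1 − 0.76338)(1 − 0.85214) = 0.99453
Series ([0.96881] and [0.99453]): 0.96881 × 0.99453 = 0.964

0.964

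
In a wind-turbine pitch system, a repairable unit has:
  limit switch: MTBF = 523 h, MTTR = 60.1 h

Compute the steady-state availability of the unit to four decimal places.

0.8969

A(limit switch) = MTBF/(MTBF+MTTR) = 523/(523+60.1) = 0.8969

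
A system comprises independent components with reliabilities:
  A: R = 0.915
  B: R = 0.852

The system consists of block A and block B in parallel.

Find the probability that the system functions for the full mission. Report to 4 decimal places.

0.9874

Parallel (A and B): 1 − (1 − 0.915000)(1 − 0.852000) = 0.9874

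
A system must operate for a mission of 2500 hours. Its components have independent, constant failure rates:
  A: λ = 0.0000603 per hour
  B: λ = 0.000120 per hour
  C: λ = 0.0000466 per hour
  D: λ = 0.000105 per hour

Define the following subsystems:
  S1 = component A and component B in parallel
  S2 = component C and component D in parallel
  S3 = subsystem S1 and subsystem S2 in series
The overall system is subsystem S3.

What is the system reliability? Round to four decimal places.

0.9393

R(A) = exp(−0.0000603 × 2500) = 0.860063
R(B) = exp(−0.000120 × 2500) = 0.740818
R(C) = exp(−0.0000466 × 2500) = 0.890030
R(D) = exp(−0.000105 × 2500) = 0.769126
Parallel (A and B): 1 − (1 − 0.860063)(1 − 0.740818) = 0.963731
Parallel (C and D): 1 − (1 − 0.890030)(1 − 0.769126) = 0.974611
Series ([0.963731] and [0.974611]): 0.963731 × 0.974611 = 0.9393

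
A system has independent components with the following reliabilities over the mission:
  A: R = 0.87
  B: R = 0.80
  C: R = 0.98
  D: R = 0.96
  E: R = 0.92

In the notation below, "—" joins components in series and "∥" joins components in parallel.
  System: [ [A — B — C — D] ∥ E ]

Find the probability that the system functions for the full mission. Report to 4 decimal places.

Series (A, B, C, and D): 0.870000 × 0.800000 × 0.980000 × 0.960000 = 0.654797
Parallel ([0.654797] and E): 1 − (1 − 0.654797)(1 − 0.920000) = 0.9724

0.9724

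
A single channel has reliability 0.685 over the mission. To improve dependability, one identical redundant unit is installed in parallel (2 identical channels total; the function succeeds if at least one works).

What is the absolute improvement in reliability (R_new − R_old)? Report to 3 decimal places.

R_before = 0.685
R_after = 1 − (1 − 0.685)^2 = 0.901
ΔR = 0.901 − 0.685 = 0.216

0.216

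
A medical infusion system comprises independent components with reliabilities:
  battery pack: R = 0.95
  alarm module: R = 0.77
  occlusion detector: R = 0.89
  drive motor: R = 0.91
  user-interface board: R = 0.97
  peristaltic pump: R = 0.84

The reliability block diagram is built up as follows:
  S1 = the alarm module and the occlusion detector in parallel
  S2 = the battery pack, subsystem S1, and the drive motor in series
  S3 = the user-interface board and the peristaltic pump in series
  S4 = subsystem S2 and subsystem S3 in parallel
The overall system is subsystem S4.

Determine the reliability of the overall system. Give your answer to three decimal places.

Parallel (alarm module and occlusion detector): 1 − (1 − 0.77000)(1 − 0.89000) = 0.97470
Series (battery pack, [0.97470], and drive motor): 0.95000 × 0.97470 × 0.91000 = 0.84263
Series (user-interface board and peristaltic pump): 0.97000 × 0.84000 = 0.81480
Parallel ([0.84263] and [0.81480]): 1 − (1 − 0.84263)(1 − 0.81480) = 0.971

0.971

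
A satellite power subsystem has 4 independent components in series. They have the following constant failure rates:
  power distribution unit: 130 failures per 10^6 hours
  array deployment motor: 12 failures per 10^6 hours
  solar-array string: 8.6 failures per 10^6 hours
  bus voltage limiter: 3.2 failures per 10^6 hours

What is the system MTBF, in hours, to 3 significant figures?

6500

Series of exponential components: λ_sys = Σ λ_i
λ_sys = 0.00013 + 0.000012 + 0.0000086 + 0.0000032 = 1.5380e-04 /h
MTBF = 1 / λ_sys = 6500 h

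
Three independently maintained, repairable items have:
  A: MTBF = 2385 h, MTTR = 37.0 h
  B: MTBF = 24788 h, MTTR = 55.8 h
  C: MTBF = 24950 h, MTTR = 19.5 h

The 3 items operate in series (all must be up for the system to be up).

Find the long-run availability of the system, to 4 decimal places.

0.9817

A(A) = MTBF/(MTBF+MTTR) = 2385/(2385+37.0) = 0.984723
A(B) = MTBF/(MTBF+MTTR) = 24788/(24788+55.8) = 0.997754
A(C) = MTBF/(MTBF+MTTR) = 24950/(24950+19.5) = 0.999219
Series availability: 0.984723 × 0.997754 × 0.999219 = 0.9817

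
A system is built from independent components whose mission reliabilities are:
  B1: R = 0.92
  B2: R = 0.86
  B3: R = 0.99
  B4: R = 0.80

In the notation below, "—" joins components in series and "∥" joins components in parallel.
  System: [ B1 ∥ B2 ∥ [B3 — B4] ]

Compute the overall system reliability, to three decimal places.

0.998

Series (B3 and B4): 0.99000 × 0.80000 = 0.79200
Parallel (B1, B2, and [0.79200]): 1 − (1 − 0.92000)(1 − 0.86000)(1 − 0.79200) = 0.998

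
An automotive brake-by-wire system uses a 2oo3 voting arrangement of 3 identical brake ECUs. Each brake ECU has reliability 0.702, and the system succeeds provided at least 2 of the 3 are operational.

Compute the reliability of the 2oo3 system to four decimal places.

0.7865

R = Σ_{i=2}^{3} C(3,i) p^i (1−p)^{3−i} with p = 0.702
C(3,2)·0.702^2·0.298^1 = 0.440567
C(3,3)·0.702^3·0.298^0 = 0.345948
Sum = 0.7865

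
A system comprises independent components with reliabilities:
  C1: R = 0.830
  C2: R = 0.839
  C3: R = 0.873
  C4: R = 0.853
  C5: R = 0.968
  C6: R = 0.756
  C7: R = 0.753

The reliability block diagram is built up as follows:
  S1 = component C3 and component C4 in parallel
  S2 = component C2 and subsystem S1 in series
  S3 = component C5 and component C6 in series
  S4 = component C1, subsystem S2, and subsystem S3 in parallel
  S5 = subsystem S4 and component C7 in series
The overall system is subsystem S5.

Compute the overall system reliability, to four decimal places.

Parallel (C3 and C4): 1 − (1 − 0.873000)(1 − 0.853000) = 0.981331
Series (C2 and [0.981331]): 0.839000 × 0.981331 = 0.823337
Series (C5 and C6): 0.968000 × 0.756000 = 0.731808
Parallel (C1, [0.823337], and [0.731808]): 1 − (1 − 0.830000)(1 − 0.823337)(1 − 0.731808) = 0.991945
Series ([0.991945] and C7): 0.991945 × 0.753000 = 0.7469

0.7469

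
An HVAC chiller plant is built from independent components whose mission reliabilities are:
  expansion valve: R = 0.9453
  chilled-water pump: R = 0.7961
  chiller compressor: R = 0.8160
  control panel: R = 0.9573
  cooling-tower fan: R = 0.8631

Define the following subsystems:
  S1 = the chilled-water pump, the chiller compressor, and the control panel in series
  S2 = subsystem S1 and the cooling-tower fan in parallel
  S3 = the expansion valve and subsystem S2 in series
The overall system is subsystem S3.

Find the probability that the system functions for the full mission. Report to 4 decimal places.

Series (chilled-water pump, chiller compressor, and control panel): 0.796100 × 0.816000 × 0.957300 = 0.621879
Parallel ([0.621879] and cooling-tower fan): 1 − (1 − 0.621879)(1 − 0.863100) = 0.948235
Series (expansion valve and [0.948235]): 0.945300 × 0.948235 = 0.8964

0.8964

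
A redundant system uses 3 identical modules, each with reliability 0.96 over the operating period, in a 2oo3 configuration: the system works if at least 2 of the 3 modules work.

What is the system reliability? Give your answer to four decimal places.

R = Σ_{i=2}^{3} C(3,i) p^i (1−p)^{3−i} with p = 0.96
C(3,2)·0.96^2·0.04^1 = 0.110592
C(3,3)·0.96^3·0.04^0 = 0.884736
Sum = 0.9953

0.9953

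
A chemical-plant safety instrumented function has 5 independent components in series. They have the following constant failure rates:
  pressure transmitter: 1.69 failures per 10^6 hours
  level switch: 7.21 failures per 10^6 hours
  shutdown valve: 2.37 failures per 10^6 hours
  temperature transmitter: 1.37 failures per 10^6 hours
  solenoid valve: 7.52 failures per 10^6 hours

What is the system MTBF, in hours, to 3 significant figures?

49600

Series of exponential components: λ_sys = Σ λ_i
λ_sys = 0.00000169 + 0.00000721 + 0.00000237 + 0.00000137 + 0.00000752 = 2.0160e-05 /h
MTBF = 1 / λ_sys = 49600 h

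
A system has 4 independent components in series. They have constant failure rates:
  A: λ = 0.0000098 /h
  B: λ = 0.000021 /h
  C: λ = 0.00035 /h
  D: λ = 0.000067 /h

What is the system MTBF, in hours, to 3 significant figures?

2230

Series of exponential components: λ_sys = Σ λ_i
λ_sys = 0.0000098 + 0.000021 + 0.00035 + 0.000067 = 4.4780e-04 /h
MTBF = 1 / λ_sys = 2230 h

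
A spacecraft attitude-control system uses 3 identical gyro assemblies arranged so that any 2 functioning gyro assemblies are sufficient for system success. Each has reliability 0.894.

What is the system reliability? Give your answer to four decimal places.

R = Σ_{i=2}^{3} C(3,i) p^i (1−p)^{3−i} with p = 0.894
C(3,2)·0.894^2·0.106^1 = 0.254157
C(3,3)·0.894^3·0.106^0 = 0.714517
Sum = 0.9687

0.9687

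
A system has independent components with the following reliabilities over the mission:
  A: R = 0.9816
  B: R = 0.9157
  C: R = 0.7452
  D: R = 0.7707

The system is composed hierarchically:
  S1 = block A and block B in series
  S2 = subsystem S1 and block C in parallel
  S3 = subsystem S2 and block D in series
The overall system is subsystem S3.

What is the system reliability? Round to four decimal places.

0.7508

Series (A and B): 0.981600 × 0.915700 = 0.898851
Parallel ([0.898851] and C): 1 − (1 − 0.898851)(1 − 0.745200) = 0.974227
Series ([0.974227] and D): 0.974227 × 0.770700 = 0.7508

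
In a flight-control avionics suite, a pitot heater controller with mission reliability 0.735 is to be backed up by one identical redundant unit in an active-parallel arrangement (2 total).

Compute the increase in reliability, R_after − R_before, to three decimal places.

0.195

R_before = 0.735
R_after = 1 − (1 − 0.735)^2 = 0.930
ΔR = 0.930 − 0.735 = 0.195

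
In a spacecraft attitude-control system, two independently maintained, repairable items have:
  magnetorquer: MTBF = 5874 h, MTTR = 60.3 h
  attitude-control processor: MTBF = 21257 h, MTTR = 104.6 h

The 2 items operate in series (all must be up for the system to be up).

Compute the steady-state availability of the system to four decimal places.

0.9850

A(magnetorquer) = MTBF/(MTBF+MTTR) = 5874/(5874+60.3) = 0.989839
A(attitude-control processor) = MTBF/(MTBF+MTTR) = 21257/(21257+104.6) = 0.995103
Series availability: 0.989839 × 0.995103 = 0.9850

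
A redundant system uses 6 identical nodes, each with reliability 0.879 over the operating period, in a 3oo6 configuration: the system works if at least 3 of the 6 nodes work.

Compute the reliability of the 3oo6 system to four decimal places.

R = Σ_{i=3}^{6} C(6,i) p^i (1−p)^{6−i} with p = 0.879
C(6,3)·0.879^3·0.121^3 = 0.024063
C(6,4)·0.879^4·0.121^2 = 0.131104
C(6,5)·0.879^5·0.121^1 = 0.380961
C(6,6)·0.879^6·0.121^0 = 0.461247
Sum = 0.9974

0.9974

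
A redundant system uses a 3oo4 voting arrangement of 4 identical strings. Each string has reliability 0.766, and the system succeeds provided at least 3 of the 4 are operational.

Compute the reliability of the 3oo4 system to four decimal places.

0.7650

R = Σ_{i=3}^{4} C(4,i) p^i (1−p)^{4−i} with p = 0.766
C(4,3)·0.766^3·0.234^1 = 0.420690
C(4,4)·0.766^4·0.234^0 = 0.344283
Sum = 0.7650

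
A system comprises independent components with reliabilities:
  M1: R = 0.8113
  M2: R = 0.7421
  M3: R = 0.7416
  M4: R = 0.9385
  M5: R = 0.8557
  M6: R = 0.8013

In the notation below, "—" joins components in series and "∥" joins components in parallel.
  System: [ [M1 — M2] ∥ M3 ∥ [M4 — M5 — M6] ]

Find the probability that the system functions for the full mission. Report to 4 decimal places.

Series (M1 and M2): 0.811300 × 0.742100 = 0.602066
Series (M4, M5, and M6): 0.938500 × 0.855700 × 0.801300 = 0.643504
Parallel ([0.602066], M3, and [0.643504]): 1 − (1 − 0.602066)(1 − 0.741600)(1 − 0.643504) = 0.9633

0.9633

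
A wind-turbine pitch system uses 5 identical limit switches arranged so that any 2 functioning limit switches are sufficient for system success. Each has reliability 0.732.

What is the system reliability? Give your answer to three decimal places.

0.980

R = Σ_{i=2}^{5} C(5,i) p^i (1−p)^{5−i} with p = 0.732
C(5,2)·0.732^2·0.268^3 = 0.10314
C(5,3)·0.732^3·0.268^2 = 0.28171
C(5,4)·0.732^4·0.268^1 = 0.38472
C(5,5)·0.732^5·0.268^0 = 0.21016
Sum = 0.980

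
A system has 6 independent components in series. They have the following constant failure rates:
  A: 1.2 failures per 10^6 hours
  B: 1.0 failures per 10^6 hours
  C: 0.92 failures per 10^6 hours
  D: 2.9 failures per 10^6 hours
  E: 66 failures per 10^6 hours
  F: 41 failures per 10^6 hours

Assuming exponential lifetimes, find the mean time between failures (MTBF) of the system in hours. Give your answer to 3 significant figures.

Series of exponential components: λ_sys = Σ λ_i
λ_sys = 0.0000012 + 0.0000010 + 0.00000092 + 0.0000029 + 0.000066 + 0.000041 = 1.1302e-04 /h
MTBF = 1 / λ_sys = 8850 h

8850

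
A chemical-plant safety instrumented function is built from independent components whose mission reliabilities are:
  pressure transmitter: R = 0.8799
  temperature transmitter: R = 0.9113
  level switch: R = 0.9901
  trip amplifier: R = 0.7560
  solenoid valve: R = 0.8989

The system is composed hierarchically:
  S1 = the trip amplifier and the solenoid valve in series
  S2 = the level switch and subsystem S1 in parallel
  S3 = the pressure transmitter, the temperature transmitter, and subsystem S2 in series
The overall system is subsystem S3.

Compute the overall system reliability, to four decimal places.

0.7993

Series (trip amplifier and solenoid valve): 0.756000 × 0.898900 = 0.679568
Parallel (level switch and [0.679568]): 1 − (1 − 0.990100)(1 − 0.679568) = 0.996828
Series (pressure transmitter, temperature transmitter, and [0.996828]): 0.879900 × 0.911300 × 0.996828 = 0.7993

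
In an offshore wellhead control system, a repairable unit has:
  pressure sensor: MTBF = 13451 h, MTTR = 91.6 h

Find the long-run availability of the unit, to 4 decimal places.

A(pressure sensor) = MTBF/(MTBF+MTTR) = 13451/(13451+91.6) = 0.9932

0.9932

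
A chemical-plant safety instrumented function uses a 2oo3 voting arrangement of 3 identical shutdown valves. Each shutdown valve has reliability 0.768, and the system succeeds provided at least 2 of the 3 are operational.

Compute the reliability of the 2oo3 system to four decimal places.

R = Σ_{i=2}^{3} C(3,i) p^i (1−p)^{3−i} with p = 0.768
C(3,2)·0.768^2·0.232^1 = 0.410518
C(3,3)·0.768^3·0.232^0 = 0.452985
Sum = 0.8635

0.8635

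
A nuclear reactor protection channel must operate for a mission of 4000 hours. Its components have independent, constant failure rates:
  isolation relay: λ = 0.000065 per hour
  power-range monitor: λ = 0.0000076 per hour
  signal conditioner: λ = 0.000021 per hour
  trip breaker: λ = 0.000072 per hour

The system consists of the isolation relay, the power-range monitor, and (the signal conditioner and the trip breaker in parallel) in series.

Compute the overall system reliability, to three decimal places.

R(isolation relay) = exp(−0.000065 × 4000) = 0.77105
R(power-range monitor) = exp(−0.0000076 × 4000) = 0.97006
R(signal conditioner) = exp(−0.000021 × 4000) = 0.91943
R(trip breaker) = exp(−0.000072 × 4000) = 0.74976
Parallel (signal conditioner and trip breaker): 1 − (1 − 0.91943)(1 − 0.74976) = 0.97984
Series (isolation relay, power-range monitor, and [0.97984]): 0.77105 × 0.97006 × 0.97984 = 0.733

0.733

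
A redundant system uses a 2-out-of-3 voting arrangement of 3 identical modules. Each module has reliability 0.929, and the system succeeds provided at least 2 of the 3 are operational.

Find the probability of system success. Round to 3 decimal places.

0.986

R = Σ_{i=2}^{3} C(3,i) p^i (1−p)^{3−i} with p = 0.929
C(3,2)·0.929^2·0.071^1 = 0.18383
C(3,3)·0.929^3·0.071^0 = 0.80177
Sum = 0.986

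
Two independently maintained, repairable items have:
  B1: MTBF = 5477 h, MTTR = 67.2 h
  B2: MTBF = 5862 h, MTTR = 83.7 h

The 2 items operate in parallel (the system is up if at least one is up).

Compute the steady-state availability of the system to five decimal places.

A(B1) = MTBF/(MTBF+MTTR) = 5477/(5477+67.2) = 0.987879
A(B2) = MTBF/(MTBF+MTTR) = 5862/(5862+83.7) = 0.985923
Parallel availability: 1 − (1 − 0.987879)(1 − 0.985923) = 0.99983

0.99983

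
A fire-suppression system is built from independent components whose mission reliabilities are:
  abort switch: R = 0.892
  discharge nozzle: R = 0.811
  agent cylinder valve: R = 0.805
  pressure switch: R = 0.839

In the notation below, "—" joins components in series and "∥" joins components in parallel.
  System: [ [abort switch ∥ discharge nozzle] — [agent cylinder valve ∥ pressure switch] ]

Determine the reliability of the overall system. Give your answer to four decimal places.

0.9488

Parallel (abort switch and discharge nozzle): 1 − (1 − 0.892000)(1 − 0.811000) = 0.979588
Parallel (agent cylinder valve and pressure switch): 1 − (1 − 0.805000)(1 − 0.839000) = 0.968605
Series ([0.979588] and [0.968605]): 0.979588 × 0.968605 = 0.9488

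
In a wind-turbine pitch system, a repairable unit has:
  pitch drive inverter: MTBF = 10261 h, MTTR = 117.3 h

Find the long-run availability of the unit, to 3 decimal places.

A(pitch drive inverter) = MTBF/(MTBF+MTTR) = 10261/(10261+117.3) = 0.989

0.989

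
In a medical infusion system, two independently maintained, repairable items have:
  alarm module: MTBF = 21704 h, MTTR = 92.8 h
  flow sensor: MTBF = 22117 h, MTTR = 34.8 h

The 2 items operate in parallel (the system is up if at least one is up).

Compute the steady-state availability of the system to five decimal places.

0.99999

A(alarm module) = MTBF/(MTBF+MTTR) = 21704/(21704+92.8) = 0.995742
A(flow sensor) = MTBF/(MTBF+MTTR) = 22117/(22117+34.8) = 0.998429
Parallel availability: 1 − (1 − 0.995742)(1 − 0.998429) = 0.99999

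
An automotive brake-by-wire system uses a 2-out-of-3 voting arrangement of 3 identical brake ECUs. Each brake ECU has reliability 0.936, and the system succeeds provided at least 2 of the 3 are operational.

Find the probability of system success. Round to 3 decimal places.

0.988

R = Σ_{i=2}^{3} C(3,i) p^i (1−p)^{3−i} with p = 0.936
C(3,2)·0.936^2·0.064^1 = 0.16821
C(3,3)·0.936^3·0.064^0 = 0.82003
Sum = 0.988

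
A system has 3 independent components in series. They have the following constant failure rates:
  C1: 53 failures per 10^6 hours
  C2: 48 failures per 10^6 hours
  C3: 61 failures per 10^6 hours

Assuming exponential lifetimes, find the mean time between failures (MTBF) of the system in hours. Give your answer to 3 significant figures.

Series of exponential components: λ_sys = Σ λ_i
λ_sys = 0.000053 + 0.000048 + 0.000061 = 1.6200e-04 /h
MTBF = 1 / λ_sys = 6170 h

6170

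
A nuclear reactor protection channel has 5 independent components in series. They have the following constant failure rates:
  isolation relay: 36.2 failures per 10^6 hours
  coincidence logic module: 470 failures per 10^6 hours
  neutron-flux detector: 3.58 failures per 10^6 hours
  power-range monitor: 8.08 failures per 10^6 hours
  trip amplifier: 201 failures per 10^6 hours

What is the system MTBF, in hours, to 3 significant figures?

1390

Series of exponential components: λ_sys = Σ λ_i
λ_sys = 0.0000362 + 0.000470 + 0.00000358 + 0.00000808 + 0.000201 = 7.1886e-04 /h
MTBF = 1 / λ_sys = 1390 h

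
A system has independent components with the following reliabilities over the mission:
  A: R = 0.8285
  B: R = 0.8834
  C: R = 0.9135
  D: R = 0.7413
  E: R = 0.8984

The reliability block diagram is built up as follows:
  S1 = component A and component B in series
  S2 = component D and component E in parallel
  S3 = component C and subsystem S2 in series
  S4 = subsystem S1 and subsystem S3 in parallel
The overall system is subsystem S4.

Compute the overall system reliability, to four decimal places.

Series (A and B): 0.828500 × 0.883400 = 0.731897
Parallel (D and E): 1 − (1 − 0.741300)(1 − 0.898400) = 0.973716
Series (C and [0.973716]): 0.913500 × 0.973716 = 0.889490
Parallel ([0.731897] and [0.889490]): 1 − (1 − 0.731897)(1 − 0.889490) = 0.9704

0.9704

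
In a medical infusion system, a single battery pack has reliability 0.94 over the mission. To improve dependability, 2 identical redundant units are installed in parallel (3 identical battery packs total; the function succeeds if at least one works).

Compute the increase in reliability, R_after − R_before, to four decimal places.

R_before = 0.94
R_after = 1 − (1 − 0.94)^3 = 0.9998
ΔR = 0.9998 − 0.94 = 0.0598

0.0598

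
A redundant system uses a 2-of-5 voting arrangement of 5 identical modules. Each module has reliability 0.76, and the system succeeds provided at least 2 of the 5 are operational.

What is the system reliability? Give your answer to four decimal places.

0.9866

R = Σ_{i=2}^{5} C(5,i) p^i (1−p)^{5−i} with p = 0.76
C(5,2)·0.76^2·0.24^3 = 0.079847
C(5,3)·0.76^3·0.24^2 = 0.252850
C(5,4)·0.76^4·0.24^1 = 0.400346
C(5,5)·0.76^5·0.24^0 = 0.253553
Sum = 0.9866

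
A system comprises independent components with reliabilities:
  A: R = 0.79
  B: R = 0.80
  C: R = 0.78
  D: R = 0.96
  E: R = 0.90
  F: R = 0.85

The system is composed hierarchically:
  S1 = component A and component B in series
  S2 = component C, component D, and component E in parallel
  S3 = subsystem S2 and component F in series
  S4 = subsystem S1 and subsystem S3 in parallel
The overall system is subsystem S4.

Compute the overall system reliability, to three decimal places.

Series (A and B): 0.79000 × 0.80000 = 0.63200
Parallel (C, D, and E): 1 − (1 − 0.78000)(1 − 0.96000)(1 − 0.90000) = 0.99912
Series ([0.99912] and F): 0.99912 × 0.85000 = 0.84925
Parallel ([0.63200] and [0.84925]): 1 − (1 − 0.63200)(1 − 0.84925) = 0.945

0.945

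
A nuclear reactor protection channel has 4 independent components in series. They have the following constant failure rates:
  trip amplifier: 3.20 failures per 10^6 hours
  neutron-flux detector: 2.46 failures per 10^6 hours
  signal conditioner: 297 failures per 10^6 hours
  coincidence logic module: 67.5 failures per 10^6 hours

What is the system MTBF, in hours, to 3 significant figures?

Series of exponential components: λ_sys = Σ λ_i
λ_sys = 0.00000320 + 0.00000246 + 0.000297 + 0.0000675 = 3.7016e-04 /h
MTBF = 1 / λ_sys = 2700 h

2700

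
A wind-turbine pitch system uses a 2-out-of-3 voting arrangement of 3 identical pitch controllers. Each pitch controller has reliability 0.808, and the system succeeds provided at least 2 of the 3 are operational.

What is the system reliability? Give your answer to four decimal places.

R = Σ_{i=2}^{3} C(3,i) p^i (1−p)^{3−i} with p = 0.808
C(3,2)·0.808^2·0.192^1 = 0.376050
C(3,3)·0.808^3·0.192^0 = 0.527514
Sum = 0.9036

0.9036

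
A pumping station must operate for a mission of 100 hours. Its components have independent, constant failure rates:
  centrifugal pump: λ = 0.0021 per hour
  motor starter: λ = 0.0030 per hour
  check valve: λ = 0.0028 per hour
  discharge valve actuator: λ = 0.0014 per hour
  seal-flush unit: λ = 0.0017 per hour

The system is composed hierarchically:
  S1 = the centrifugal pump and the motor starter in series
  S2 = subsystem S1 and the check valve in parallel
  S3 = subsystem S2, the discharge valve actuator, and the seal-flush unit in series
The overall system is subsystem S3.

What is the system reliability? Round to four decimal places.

R(centrifugal pump) = exp(−0.0021 × 100) = 0.810584
R(motor starter) = exp(−0.0030 × 100) = 0.740818
R(check valve) = exp(−0.0028 × 100) = 0.755784
R(discharge valve actuator) = exp(−0.0014 × 100) = 0.869358
R(seal-flush unit) = exp(−0.0017 × 100) = 0.843665
Series (centrifugal pump and motor starter): 0.810584 × 0.740818 = 0.600495
Parallel ([0.600495] and check valve): 1 − (1 − 0.600495)(1 − 0.755784) = 0.902434
Series ([0.902434], discharge valve actuator, and seal-flush unit): 0.902434 × 0.869358 × 0.843665 = 0.6619

0.6619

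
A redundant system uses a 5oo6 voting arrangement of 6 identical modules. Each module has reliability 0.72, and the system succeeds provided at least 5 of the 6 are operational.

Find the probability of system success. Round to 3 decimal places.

0.464

R = Σ_{i=5}^{6} C(6,i) p^i (1−p)^{6−i} with p = 0.72
C(6,5)·0.72^5·0.28^1 = 0.32507
C(6,6)·0.72^6·0.28^0 = 0.13931
Sum = 0.464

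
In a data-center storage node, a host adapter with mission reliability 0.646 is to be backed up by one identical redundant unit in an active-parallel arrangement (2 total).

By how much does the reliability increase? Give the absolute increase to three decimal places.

R_before = 0.646
R_after = 1 − (1 − 0.646)^2 = 0.875
ΔR = 0.875 − 0.646 = 0.229

0.229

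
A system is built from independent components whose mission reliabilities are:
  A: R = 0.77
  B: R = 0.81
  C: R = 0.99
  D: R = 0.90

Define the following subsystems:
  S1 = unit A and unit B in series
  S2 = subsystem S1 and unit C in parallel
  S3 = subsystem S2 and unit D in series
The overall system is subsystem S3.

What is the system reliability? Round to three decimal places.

0.897

Series (A and B): 0.77000 × 0.81000 = 0.62370
Parallel ([0.62370] and C): 1 − (1 − 0.62370)(1 − 0.99000) = 0.99624
Series ([0.99624] and D): 0.99624 × 0.90000 = 0.897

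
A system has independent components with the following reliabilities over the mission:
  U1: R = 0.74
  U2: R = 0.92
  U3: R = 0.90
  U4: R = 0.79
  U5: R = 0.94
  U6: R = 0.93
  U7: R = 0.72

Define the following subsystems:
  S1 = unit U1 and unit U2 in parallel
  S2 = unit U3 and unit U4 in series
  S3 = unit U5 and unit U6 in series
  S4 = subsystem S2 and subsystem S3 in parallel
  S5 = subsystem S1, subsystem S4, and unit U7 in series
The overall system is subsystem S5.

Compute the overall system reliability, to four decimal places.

Parallel (U1 and U2): 1 − (1 − 0.740000)(1 − 0.920000) = 0.979200
Series (U3 and U4): 0.900000 × 0.790000 = 0.711000
Series (U5 and U6): 0.940000 × 0.930000 = 0.874200
Parallel ([0.711000] and [0.874200]): 1 − (1 − 0.711000)(1 − 0.874200) = 0.963644
Series ([0.979200], [0.963644], and U7): 0.979200 × 0.963644 × 0.720000 = 0.6794

0.6794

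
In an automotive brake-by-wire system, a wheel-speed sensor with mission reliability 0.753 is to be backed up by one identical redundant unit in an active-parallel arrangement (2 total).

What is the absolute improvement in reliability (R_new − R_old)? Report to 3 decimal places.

R_before = 0.753
R_after = 1 − (1 − 0.753)^2 = 0.939
ΔR = 0.939 − 0.753 = 0.186

0.186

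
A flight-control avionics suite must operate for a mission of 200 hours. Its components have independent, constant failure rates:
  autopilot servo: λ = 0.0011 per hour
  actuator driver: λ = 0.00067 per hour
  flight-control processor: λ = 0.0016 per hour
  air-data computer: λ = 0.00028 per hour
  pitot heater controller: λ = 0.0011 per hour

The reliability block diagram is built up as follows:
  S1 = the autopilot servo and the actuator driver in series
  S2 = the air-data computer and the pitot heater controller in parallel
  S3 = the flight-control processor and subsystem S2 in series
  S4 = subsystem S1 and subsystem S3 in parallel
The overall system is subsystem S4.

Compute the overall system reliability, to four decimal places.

R(autopilot servo) = exp(−0.0011 × 200) = 0.802519
R(actuator driver) = exp(−0.00067 × 200) = 0.874590
R(flight-control processor) = exp(−0.0016 × 200) = 0.726149
R(air-data computer) = exp(−0.00028 × 200) = 0.945539
R(pitot heater controller) = exp(−0.0011 × 200) = 0.802519
Series (autopilot servo and actuator driver): 0.802519 × 0.874590 = 0.701875
Parallel (air-data computer and pitot heater controller): 1 − (1 − 0.945539)(1 − 0.802519) = 0.989245
Series (flight-control processor and [0.989245]): 0.726149 × 0.989245 = 0.718339
Parallel ([0.701875] and [0.718339]): 1 − (1 − 0.701875)(1 − 0.718339) = 0.9160

0.9160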